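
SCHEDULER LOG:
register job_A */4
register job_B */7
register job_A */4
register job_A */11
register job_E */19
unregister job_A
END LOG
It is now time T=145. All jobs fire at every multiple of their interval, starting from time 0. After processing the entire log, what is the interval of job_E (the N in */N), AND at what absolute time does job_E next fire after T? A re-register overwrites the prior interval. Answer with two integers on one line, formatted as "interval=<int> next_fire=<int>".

Op 1: register job_A */4 -> active={job_A:*/4}
Op 2: register job_B */7 -> active={job_A:*/4, job_B:*/7}
Op 3: register job_A */4 -> active={job_A:*/4, job_B:*/7}
Op 4: register job_A */11 -> active={job_A:*/11, job_B:*/7}
Op 5: register job_E */19 -> active={job_A:*/11, job_B:*/7, job_E:*/19}
Op 6: unregister job_A -> active={job_B:*/7, job_E:*/19}
Final interval of job_E = 19
Next fire of job_E after T=145: (145//19+1)*19 = 152

Answer: interval=19 next_fire=152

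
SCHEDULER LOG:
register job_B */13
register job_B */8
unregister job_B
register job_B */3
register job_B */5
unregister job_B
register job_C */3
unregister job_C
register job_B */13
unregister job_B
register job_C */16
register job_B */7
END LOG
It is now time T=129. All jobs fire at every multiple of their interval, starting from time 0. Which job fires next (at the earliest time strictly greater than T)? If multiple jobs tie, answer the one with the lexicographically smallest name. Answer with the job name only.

Answer: job_B

Derivation:
Op 1: register job_B */13 -> active={job_B:*/13}
Op 2: register job_B */8 -> active={job_B:*/8}
Op 3: unregister job_B -> active={}
Op 4: register job_B */3 -> active={job_B:*/3}
Op 5: register job_B */5 -> active={job_B:*/5}
Op 6: unregister job_B -> active={}
Op 7: register job_C */3 -> active={job_C:*/3}
Op 8: unregister job_C -> active={}
Op 9: register job_B */13 -> active={job_B:*/13}
Op 10: unregister job_B -> active={}
Op 11: register job_C */16 -> active={job_C:*/16}
Op 12: register job_B */7 -> active={job_B:*/7, job_C:*/16}
  job_B: interval 7, next fire after T=129 is 133
  job_C: interval 16, next fire after T=129 is 144
Earliest = 133, winner (lex tiebreak) = job_B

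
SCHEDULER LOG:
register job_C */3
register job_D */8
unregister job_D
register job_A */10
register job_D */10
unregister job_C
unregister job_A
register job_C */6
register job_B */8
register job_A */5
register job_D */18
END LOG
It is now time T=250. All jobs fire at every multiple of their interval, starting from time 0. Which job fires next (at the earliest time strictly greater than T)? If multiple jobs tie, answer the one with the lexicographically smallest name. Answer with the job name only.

Op 1: register job_C */3 -> active={job_C:*/3}
Op 2: register job_D */8 -> active={job_C:*/3, job_D:*/8}
Op 3: unregister job_D -> active={job_C:*/3}
Op 4: register job_A */10 -> active={job_A:*/10, job_C:*/3}
Op 5: register job_D */10 -> active={job_A:*/10, job_C:*/3, job_D:*/10}
Op 6: unregister job_C -> active={job_A:*/10, job_D:*/10}
Op 7: unregister job_A -> active={job_D:*/10}
Op 8: register job_C */6 -> active={job_C:*/6, job_D:*/10}
Op 9: register job_B */8 -> active={job_B:*/8, job_C:*/6, job_D:*/10}
Op 10: register job_A */5 -> active={job_A:*/5, job_B:*/8, job_C:*/6, job_D:*/10}
Op 11: register job_D */18 -> active={job_A:*/5, job_B:*/8, job_C:*/6, job_D:*/18}
  job_A: interval 5, next fire after T=250 is 255
  job_B: interval 8, next fire after T=250 is 256
  job_C: interval 6, next fire after T=250 is 252
  job_D: interval 18, next fire after T=250 is 252
Earliest = 252, winner (lex tiebreak) = job_C

Answer: job_C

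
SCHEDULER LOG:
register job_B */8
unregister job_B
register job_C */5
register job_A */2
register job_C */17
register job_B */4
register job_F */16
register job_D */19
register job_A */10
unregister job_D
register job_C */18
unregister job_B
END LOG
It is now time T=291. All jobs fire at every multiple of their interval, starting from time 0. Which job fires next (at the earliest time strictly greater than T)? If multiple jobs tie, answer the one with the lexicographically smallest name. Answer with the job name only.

Op 1: register job_B */8 -> active={job_B:*/8}
Op 2: unregister job_B -> active={}
Op 3: register job_C */5 -> active={job_C:*/5}
Op 4: register job_A */2 -> active={job_A:*/2, job_C:*/5}
Op 5: register job_C */17 -> active={job_A:*/2, job_C:*/17}
Op 6: register job_B */4 -> active={job_A:*/2, job_B:*/4, job_C:*/17}
Op 7: register job_F */16 -> active={job_A:*/2, job_B:*/4, job_C:*/17, job_F:*/16}
Op 8: register job_D */19 -> active={job_A:*/2, job_B:*/4, job_C:*/17, job_D:*/19, job_F:*/16}
Op 9: register job_A */10 -> active={job_A:*/10, job_B:*/4, job_C:*/17, job_D:*/19, job_F:*/16}
Op 10: unregister job_D -> active={job_A:*/10, job_B:*/4, job_C:*/17, job_F:*/16}
Op 11: register job_C */18 -> active={job_A:*/10, job_B:*/4, job_C:*/18, job_F:*/16}
Op 12: unregister job_B -> active={job_A:*/10, job_C:*/18, job_F:*/16}
  job_A: interval 10, next fire after T=291 is 300
  job_C: interval 18, next fire after T=291 is 306
  job_F: interval 16, next fire after T=291 is 304
Earliest = 300, winner (lex tiebreak) = job_A

Answer: job_A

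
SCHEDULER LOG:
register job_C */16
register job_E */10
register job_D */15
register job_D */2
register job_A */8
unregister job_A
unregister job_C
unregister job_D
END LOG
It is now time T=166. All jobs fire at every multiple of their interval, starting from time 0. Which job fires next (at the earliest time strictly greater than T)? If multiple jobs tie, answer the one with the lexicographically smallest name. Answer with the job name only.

Op 1: register job_C */16 -> active={job_C:*/16}
Op 2: register job_E */10 -> active={job_C:*/16, job_E:*/10}
Op 3: register job_D */15 -> active={job_C:*/16, job_D:*/15, job_E:*/10}
Op 4: register job_D */2 -> active={job_C:*/16, job_D:*/2, job_E:*/10}
Op 5: register job_A */8 -> active={job_A:*/8, job_C:*/16, job_D:*/2, job_E:*/10}
Op 6: unregister job_A -> active={job_C:*/16, job_D:*/2, job_E:*/10}
Op 7: unregister job_C -> active={job_D:*/2, job_E:*/10}
Op 8: unregister job_D -> active={job_E:*/10}
  job_E: interval 10, next fire after T=166 is 170
Earliest = 170, winner (lex tiebreak) = job_E

Answer: job_E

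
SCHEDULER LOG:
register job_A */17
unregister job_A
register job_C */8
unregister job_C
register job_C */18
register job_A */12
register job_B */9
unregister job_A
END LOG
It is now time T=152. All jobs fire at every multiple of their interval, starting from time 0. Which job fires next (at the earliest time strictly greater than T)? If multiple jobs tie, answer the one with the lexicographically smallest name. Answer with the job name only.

Answer: job_B

Derivation:
Op 1: register job_A */17 -> active={job_A:*/17}
Op 2: unregister job_A -> active={}
Op 3: register job_C */8 -> active={job_C:*/8}
Op 4: unregister job_C -> active={}
Op 5: register job_C */18 -> active={job_C:*/18}
Op 6: register job_A */12 -> active={job_A:*/12, job_C:*/18}
Op 7: register job_B */9 -> active={job_A:*/12, job_B:*/9, job_C:*/18}
Op 8: unregister job_A -> active={job_B:*/9, job_C:*/18}
  job_B: interval 9, next fire after T=152 is 153
  job_C: interval 18, next fire after T=152 is 162
Earliest = 153, winner (lex tiebreak) = job_B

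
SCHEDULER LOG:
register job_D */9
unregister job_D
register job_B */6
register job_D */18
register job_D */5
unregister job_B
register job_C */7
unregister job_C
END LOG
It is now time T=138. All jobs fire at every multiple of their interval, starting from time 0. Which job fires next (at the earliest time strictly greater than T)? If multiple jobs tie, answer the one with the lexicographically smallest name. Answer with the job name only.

Answer: job_D

Derivation:
Op 1: register job_D */9 -> active={job_D:*/9}
Op 2: unregister job_D -> active={}
Op 3: register job_B */6 -> active={job_B:*/6}
Op 4: register job_D */18 -> active={job_B:*/6, job_D:*/18}
Op 5: register job_D */5 -> active={job_B:*/6, job_D:*/5}
Op 6: unregister job_B -> active={job_D:*/5}
Op 7: register job_C */7 -> active={job_C:*/7, job_D:*/5}
Op 8: unregister job_C -> active={job_D:*/5}
  job_D: interval 5, next fire after T=138 is 140
Earliest = 140, winner (lex tiebreak) = job_D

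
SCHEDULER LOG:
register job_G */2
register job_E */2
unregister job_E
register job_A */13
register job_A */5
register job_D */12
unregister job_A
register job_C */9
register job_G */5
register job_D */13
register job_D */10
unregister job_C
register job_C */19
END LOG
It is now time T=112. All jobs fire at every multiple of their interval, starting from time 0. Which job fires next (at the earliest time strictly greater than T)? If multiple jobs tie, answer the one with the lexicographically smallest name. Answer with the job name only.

Op 1: register job_G */2 -> active={job_G:*/2}
Op 2: register job_E */2 -> active={job_E:*/2, job_G:*/2}
Op 3: unregister job_E -> active={job_G:*/2}
Op 4: register job_A */13 -> active={job_A:*/13, job_G:*/2}
Op 5: register job_A */5 -> active={job_A:*/5, job_G:*/2}
Op 6: register job_D */12 -> active={job_A:*/5, job_D:*/12, job_G:*/2}
Op 7: unregister job_A -> active={job_D:*/12, job_G:*/2}
Op 8: register job_C */9 -> active={job_C:*/9, job_D:*/12, job_G:*/2}
Op 9: register job_G */5 -> active={job_C:*/9, job_D:*/12, job_G:*/5}
Op 10: register job_D */13 -> active={job_C:*/9, job_D:*/13, job_G:*/5}
Op 11: register job_D */10 -> active={job_C:*/9, job_D:*/10, job_G:*/5}
Op 12: unregister job_C -> active={job_D:*/10, job_G:*/5}
Op 13: register job_C */19 -> active={job_C:*/19, job_D:*/10, job_G:*/5}
  job_C: interval 19, next fire after T=112 is 114
  job_D: interval 10, next fire after T=112 is 120
  job_G: interval 5, next fire after T=112 is 115
Earliest = 114, winner (lex tiebreak) = job_C

Answer: job_C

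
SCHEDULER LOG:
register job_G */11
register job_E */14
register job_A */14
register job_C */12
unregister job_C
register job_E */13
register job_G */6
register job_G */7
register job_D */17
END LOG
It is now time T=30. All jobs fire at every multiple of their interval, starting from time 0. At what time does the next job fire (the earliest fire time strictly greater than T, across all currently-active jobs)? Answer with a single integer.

Answer: 34

Derivation:
Op 1: register job_G */11 -> active={job_G:*/11}
Op 2: register job_E */14 -> active={job_E:*/14, job_G:*/11}
Op 3: register job_A */14 -> active={job_A:*/14, job_E:*/14, job_G:*/11}
Op 4: register job_C */12 -> active={job_A:*/14, job_C:*/12, job_E:*/14, job_G:*/11}
Op 5: unregister job_C -> active={job_A:*/14, job_E:*/14, job_G:*/11}
Op 6: register job_E */13 -> active={job_A:*/14, job_E:*/13, job_G:*/11}
Op 7: register job_G */6 -> active={job_A:*/14, job_E:*/13, job_G:*/6}
Op 8: register job_G */7 -> active={job_A:*/14, job_E:*/13, job_G:*/7}
Op 9: register job_D */17 -> active={job_A:*/14, job_D:*/17, job_E:*/13, job_G:*/7}
  job_A: interval 14, next fire after T=30 is 42
  job_D: interval 17, next fire after T=30 is 34
  job_E: interval 13, next fire after T=30 is 39
  job_G: interval 7, next fire after T=30 is 35
Earliest fire time = 34 (job job_D)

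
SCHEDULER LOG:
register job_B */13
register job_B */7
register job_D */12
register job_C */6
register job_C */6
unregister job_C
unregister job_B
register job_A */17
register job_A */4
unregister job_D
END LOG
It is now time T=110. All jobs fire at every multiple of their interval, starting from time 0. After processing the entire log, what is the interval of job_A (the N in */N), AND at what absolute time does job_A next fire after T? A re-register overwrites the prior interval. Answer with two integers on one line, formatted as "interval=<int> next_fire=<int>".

Answer: interval=4 next_fire=112

Derivation:
Op 1: register job_B */13 -> active={job_B:*/13}
Op 2: register job_B */7 -> active={job_B:*/7}
Op 3: register job_D */12 -> active={job_B:*/7, job_D:*/12}
Op 4: register job_C */6 -> active={job_B:*/7, job_C:*/6, job_D:*/12}
Op 5: register job_C */6 -> active={job_B:*/7, job_C:*/6, job_D:*/12}
Op 6: unregister job_C -> active={job_B:*/7, job_D:*/12}
Op 7: unregister job_B -> active={job_D:*/12}
Op 8: register job_A */17 -> active={job_A:*/17, job_D:*/12}
Op 9: register job_A */4 -> active={job_A:*/4, job_D:*/12}
Op 10: unregister job_D -> active={job_A:*/4}
Final interval of job_A = 4
Next fire of job_A after T=110: (110//4+1)*4 = 112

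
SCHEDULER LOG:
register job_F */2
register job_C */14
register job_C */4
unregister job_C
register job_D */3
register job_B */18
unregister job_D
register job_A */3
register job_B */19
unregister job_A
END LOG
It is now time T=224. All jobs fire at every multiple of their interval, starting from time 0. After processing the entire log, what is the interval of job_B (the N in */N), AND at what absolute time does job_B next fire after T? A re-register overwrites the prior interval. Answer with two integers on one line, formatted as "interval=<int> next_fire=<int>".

Answer: interval=19 next_fire=228

Derivation:
Op 1: register job_F */2 -> active={job_F:*/2}
Op 2: register job_C */14 -> active={job_C:*/14, job_F:*/2}
Op 3: register job_C */4 -> active={job_C:*/4, job_F:*/2}
Op 4: unregister job_C -> active={job_F:*/2}
Op 5: register job_D */3 -> active={job_D:*/3, job_F:*/2}
Op 6: register job_B */18 -> active={job_B:*/18, job_D:*/3, job_F:*/2}
Op 7: unregister job_D -> active={job_B:*/18, job_F:*/2}
Op 8: register job_A */3 -> active={job_A:*/3, job_B:*/18, job_F:*/2}
Op 9: register job_B */19 -> active={job_A:*/3, job_B:*/19, job_F:*/2}
Op 10: unregister job_A -> active={job_B:*/19, job_F:*/2}
Final interval of job_B = 19
Next fire of job_B after T=224: (224//19+1)*19 = 228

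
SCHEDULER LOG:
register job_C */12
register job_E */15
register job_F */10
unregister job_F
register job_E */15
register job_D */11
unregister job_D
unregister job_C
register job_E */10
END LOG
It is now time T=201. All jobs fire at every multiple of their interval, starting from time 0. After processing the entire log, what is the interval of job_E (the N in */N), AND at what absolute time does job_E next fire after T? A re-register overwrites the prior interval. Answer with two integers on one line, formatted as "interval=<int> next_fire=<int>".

Op 1: register job_C */12 -> active={job_C:*/12}
Op 2: register job_E */15 -> active={job_C:*/12, job_E:*/15}
Op 3: register job_F */10 -> active={job_C:*/12, job_E:*/15, job_F:*/10}
Op 4: unregister job_F -> active={job_C:*/12, job_E:*/15}
Op 5: register job_E */15 -> active={job_C:*/12, job_E:*/15}
Op 6: register job_D */11 -> active={job_C:*/12, job_D:*/11, job_E:*/15}
Op 7: unregister job_D -> active={job_C:*/12, job_E:*/15}
Op 8: unregister job_C -> active={job_E:*/15}
Op 9: register job_E */10 -> active={job_E:*/10}
Final interval of job_E = 10
Next fire of job_E after T=201: (201//10+1)*10 = 210

Answer: interval=10 next_fire=210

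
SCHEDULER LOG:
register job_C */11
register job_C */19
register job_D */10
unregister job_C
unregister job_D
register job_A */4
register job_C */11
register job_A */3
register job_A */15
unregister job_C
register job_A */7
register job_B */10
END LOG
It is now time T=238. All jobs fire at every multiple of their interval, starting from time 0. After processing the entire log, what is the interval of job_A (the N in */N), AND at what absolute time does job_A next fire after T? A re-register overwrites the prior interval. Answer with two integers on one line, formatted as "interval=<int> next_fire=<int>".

Op 1: register job_C */11 -> active={job_C:*/11}
Op 2: register job_C */19 -> active={job_C:*/19}
Op 3: register job_D */10 -> active={job_C:*/19, job_D:*/10}
Op 4: unregister job_C -> active={job_D:*/10}
Op 5: unregister job_D -> active={}
Op 6: register job_A */4 -> active={job_A:*/4}
Op 7: register job_C */11 -> active={job_A:*/4, job_C:*/11}
Op 8: register job_A */3 -> active={job_A:*/3, job_C:*/11}
Op 9: register job_A */15 -> active={job_A:*/15, job_C:*/11}
Op 10: unregister job_C -> active={job_A:*/15}
Op 11: register job_A */7 -> active={job_A:*/7}
Op 12: register job_B */10 -> active={job_A:*/7, job_B:*/10}
Final interval of job_A = 7
Next fire of job_A after T=238: (238//7+1)*7 = 245

Answer: interval=7 next_fire=245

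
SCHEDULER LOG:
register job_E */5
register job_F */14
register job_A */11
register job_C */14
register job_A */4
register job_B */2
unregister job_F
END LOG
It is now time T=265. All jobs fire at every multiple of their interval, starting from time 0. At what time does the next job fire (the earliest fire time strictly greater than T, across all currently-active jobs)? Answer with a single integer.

Op 1: register job_E */5 -> active={job_E:*/5}
Op 2: register job_F */14 -> active={job_E:*/5, job_F:*/14}
Op 3: register job_A */11 -> active={job_A:*/11, job_E:*/5, job_F:*/14}
Op 4: register job_C */14 -> active={job_A:*/11, job_C:*/14, job_E:*/5, job_F:*/14}
Op 5: register job_A */4 -> active={job_A:*/4, job_C:*/14, job_E:*/5, job_F:*/14}
Op 6: register job_B */2 -> active={job_A:*/4, job_B:*/2, job_C:*/14, job_E:*/5, job_F:*/14}
Op 7: unregister job_F -> active={job_A:*/4, job_B:*/2, job_C:*/14, job_E:*/5}
  job_A: interval 4, next fire after T=265 is 268
  job_B: interval 2, next fire after T=265 is 266
  job_C: interval 14, next fire after T=265 is 266
  job_E: interval 5, next fire after T=265 is 270
Earliest fire time = 266 (job job_B)

Answer: 266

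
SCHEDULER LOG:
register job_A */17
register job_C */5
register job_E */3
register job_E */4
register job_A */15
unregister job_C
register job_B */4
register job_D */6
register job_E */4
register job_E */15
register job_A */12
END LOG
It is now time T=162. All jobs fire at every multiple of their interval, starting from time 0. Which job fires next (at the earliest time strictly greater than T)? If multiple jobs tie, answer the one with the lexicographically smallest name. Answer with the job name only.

Answer: job_B

Derivation:
Op 1: register job_A */17 -> active={job_A:*/17}
Op 2: register job_C */5 -> active={job_A:*/17, job_C:*/5}
Op 3: register job_E */3 -> active={job_A:*/17, job_C:*/5, job_E:*/3}
Op 4: register job_E */4 -> active={job_A:*/17, job_C:*/5, job_E:*/4}
Op 5: register job_A */15 -> active={job_A:*/15, job_C:*/5, job_E:*/4}
Op 6: unregister job_C -> active={job_A:*/15, job_E:*/4}
Op 7: register job_B */4 -> active={job_A:*/15, job_B:*/4, job_E:*/4}
Op 8: register job_D */6 -> active={job_A:*/15, job_B:*/4, job_D:*/6, job_E:*/4}
Op 9: register job_E */4 -> active={job_A:*/15, job_B:*/4, job_D:*/6, job_E:*/4}
Op 10: register job_E */15 -> active={job_A:*/15, job_B:*/4, job_D:*/6, job_E:*/15}
Op 11: register job_A */12 -> active={job_A:*/12, job_B:*/4, job_D:*/6, job_E:*/15}
  job_A: interval 12, next fire after T=162 is 168
  job_B: interval 4, next fire after T=162 is 164
  job_D: interval 6, next fire after T=162 is 168
  job_E: interval 15, next fire after T=162 is 165
Earliest = 164, winner (lex tiebreak) = job_B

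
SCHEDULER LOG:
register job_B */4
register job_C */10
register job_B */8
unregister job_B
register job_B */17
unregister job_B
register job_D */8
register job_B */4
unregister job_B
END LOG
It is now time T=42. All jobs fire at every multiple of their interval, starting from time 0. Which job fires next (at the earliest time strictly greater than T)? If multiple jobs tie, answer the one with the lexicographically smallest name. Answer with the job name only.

Op 1: register job_B */4 -> active={job_B:*/4}
Op 2: register job_C */10 -> active={job_B:*/4, job_C:*/10}
Op 3: register job_B */8 -> active={job_B:*/8, job_C:*/10}
Op 4: unregister job_B -> active={job_C:*/10}
Op 5: register job_B */17 -> active={job_B:*/17, job_C:*/10}
Op 6: unregister job_B -> active={job_C:*/10}
Op 7: register job_D */8 -> active={job_C:*/10, job_D:*/8}
Op 8: register job_B */4 -> active={job_B:*/4, job_C:*/10, job_D:*/8}
Op 9: unregister job_B -> active={job_C:*/10, job_D:*/8}
  job_C: interval 10, next fire after T=42 is 50
  job_D: interval 8, next fire after T=42 is 48
Earliest = 48, winner (lex tiebreak) = job_D

Answer: job_D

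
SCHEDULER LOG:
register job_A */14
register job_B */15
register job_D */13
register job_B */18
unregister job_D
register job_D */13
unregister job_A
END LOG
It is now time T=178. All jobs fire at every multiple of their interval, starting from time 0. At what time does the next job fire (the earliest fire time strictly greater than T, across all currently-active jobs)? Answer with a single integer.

Op 1: register job_A */14 -> active={job_A:*/14}
Op 2: register job_B */15 -> active={job_A:*/14, job_B:*/15}
Op 3: register job_D */13 -> active={job_A:*/14, job_B:*/15, job_D:*/13}
Op 4: register job_B */18 -> active={job_A:*/14, job_B:*/18, job_D:*/13}
Op 5: unregister job_D -> active={job_A:*/14, job_B:*/18}
Op 6: register job_D */13 -> active={job_A:*/14, job_B:*/18, job_D:*/13}
Op 7: unregister job_A -> active={job_B:*/18, job_D:*/13}
  job_B: interval 18, next fire after T=178 is 180
  job_D: interval 13, next fire after T=178 is 182
Earliest fire time = 180 (job job_B)

Answer: 180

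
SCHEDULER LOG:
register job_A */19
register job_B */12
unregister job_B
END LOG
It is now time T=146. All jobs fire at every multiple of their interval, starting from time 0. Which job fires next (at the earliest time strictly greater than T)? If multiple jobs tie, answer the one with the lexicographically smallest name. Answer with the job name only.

Op 1: register job_A */19 -> active={job_A:*/19}
Op 2: register job_B */12 -> active={job_A:*/19, job_B:*/12}
Op 3: unregister job_B -> active={job_A:*/19}
  job_A: interval 19, next fire after T=146 is 152
Earliest = 152, winner (lex tiebreak) = job_A

Answer: job_A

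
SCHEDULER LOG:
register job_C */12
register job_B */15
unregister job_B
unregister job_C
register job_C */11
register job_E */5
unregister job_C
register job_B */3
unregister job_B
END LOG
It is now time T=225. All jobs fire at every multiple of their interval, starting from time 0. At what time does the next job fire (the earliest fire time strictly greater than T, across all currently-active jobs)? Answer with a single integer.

Answer: 230

Derivation:
Op 1: register job_C */12 -> active={job_C:*/12}
Op 2: register job_B */15 -> active={job_B:*/15, job_C:*/12}
Op 3: unregister job_B -> active={job_C:*/12}
Op 4: unregister job_C -> active={}
Op 5: register job_C */11 -> active={job_C:*/11}
Op 6: register job_E */5 -> active={job_C:*/11, job_E:*/5}
Op 7: unregister job_C -> active={job_E:*/5}
Op 8: register job_B */3 -> active={job_B:*/3, job_E:*/5}
Op 9: unregister job_B -> active={job_E:*/5}
  job_E: interval 5, next fire after T=225 is 230
Earliest fire time = 230 (job job_E)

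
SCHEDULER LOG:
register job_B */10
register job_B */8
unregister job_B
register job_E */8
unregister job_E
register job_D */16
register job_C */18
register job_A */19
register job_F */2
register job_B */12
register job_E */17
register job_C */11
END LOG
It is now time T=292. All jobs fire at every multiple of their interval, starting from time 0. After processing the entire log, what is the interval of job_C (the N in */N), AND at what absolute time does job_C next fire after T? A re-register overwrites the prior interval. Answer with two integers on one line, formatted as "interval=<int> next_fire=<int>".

Op 1: register job_B */10 -> active={job_B:*/10}
Op 2: register job_B */8 -> active={job_B:*/8}
Op 3: unregister job_B -> active={}
Op 4: register job_E */8 -> active={job_E:*/8}
Op 5: unregister job_E -> active={}
Op 6: register job_D */16 -> active={job_D:*/16}
Op 7: register job_C */18 -> active={job_C:*/18, job_D:*/16}
Op 8: register job_A */19 -> active={job_A:*/19, job_C:*/18, job_D:*/16}
Op 9: register job_F */2 -> active={job_A:*/19, job_C:*/18, job_D:*/16, job_F:*/2}
Op 10: register job_B */12 -> active={job_A:*/19, job_B:*/12, job_C:*/18, job_D:*/16, job_F:*/2}
Op 11: register job_E */17 -> active={job_A:*/19, job_B:*/12, job_C:*/18, job_D:*/16, job_E:*/17, job_F:*/2}
Op 12: register job_C */11 -> active={job_A:*/19, job_B:*/12, job_C:*/11, job_D:*/16, job_E:*/17, job_F:*/2}
Final interval of job_C = 11
Next fire of job_C after T=292: (292//11+1)*11 = 297

Answer: interval=11 next_fire=297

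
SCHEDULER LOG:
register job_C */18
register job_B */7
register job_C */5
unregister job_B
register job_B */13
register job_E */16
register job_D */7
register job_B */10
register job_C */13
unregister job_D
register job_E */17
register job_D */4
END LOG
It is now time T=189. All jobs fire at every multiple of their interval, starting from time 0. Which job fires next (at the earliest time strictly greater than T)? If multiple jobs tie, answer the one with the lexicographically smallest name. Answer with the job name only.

Op 1: register job_C */18 -> active={job_C:*/18}
Op 2: register job_B */7 -> active={job_B:*/7, job_C:*/18}
Op 3: register job_C */5 -> active={job_B:*/7, job_C:*/5}
Op 4: unregister job_B -> active={job_C:*/5}
Op 5: register job_B */13 -> active={job_B:*/13, job_C:*/5}
Op 6: register job_E */16 -> active={job_B:*/13, job_C:*/5, job_E:*/16}
Op 7: register job_D */7 -> active={job_B:*/13, job_C:*/5, job_D:*/7, job_E:*/16}
Op 8: register job_B */10 -> active={job_B:*/10, job_C:*/5, job_D:*/7, job_E:*/16}
Op 9: register job_C */13 -> active={job_B:*/10, job_C:*/13, job_D:*/7, job_E:*/16}
Op 10: unregister job_D -> active={job_B:*/10, job_C:*/13, job_E:*/16}
Op 11: register job_E */17 -> active={job_B:*/10, job_C:*/13, job_E:*/17}
Op 12: register job_D */4 -> active={job_B:*/10, job_C:*/13, job_D:*/4, job_E:*/17}
  job_B: interval 10, next fire after T=189 is 190
  job_C: interval 13, next fire after T=189 is 195
  job_D: interval 4, next fire after T=189 is 192
  job_E: interval 17, next fire after T=189 is 204
Earliest = 190, winner (lex tiebreak) = job_B

Answer: job_B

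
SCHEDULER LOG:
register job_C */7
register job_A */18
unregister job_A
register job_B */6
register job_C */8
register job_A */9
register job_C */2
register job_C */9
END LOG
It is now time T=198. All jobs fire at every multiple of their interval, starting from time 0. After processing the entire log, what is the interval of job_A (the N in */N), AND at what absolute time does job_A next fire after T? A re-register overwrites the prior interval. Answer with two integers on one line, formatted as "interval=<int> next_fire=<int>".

Answer: interval=9 next_fire=207

Derivation:
Op 1: register job_C */7 -> active={job_C:*/7}
Op 2: register job_A */18 -> active={job_A:*/18, job_C:*/7}
Op 3: unregister job_A -> active={job_C:*/7}
Op 4: register job_B */6 -> active={job_B:*/6, job_C:*/7}
Op 5: register job_C */8 -> active={job_B:*/6, job_C:*/8}
Op 6: register job_A */9 -> active={job_A:*/9, job_B:*/6, job_C:*/8}
Op 7: register job_C */2 -> active={job_A:*/9, job_B:*/6, job_C:*/2}
Op 8: register job_C */9 -> active={job_A:*/9, job_B:*/6, job_C:*/9}
Final interval of job_A = 9
Next fire of job_A after T=198: (198//9+1)*9 = 207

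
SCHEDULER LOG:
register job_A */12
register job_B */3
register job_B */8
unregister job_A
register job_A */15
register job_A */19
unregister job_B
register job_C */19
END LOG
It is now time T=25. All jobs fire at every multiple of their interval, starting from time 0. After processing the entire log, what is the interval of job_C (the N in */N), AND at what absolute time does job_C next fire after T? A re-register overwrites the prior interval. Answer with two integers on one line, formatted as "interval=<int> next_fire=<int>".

Op 1: register job_A */12 -> active={job_A:*/12}
Op 2: register job_B */3 -> active={job_A:*/12, job_B:*/3}
Op 3: register job_B */8 -> active={job_A:*/12, job_B:*/8}
Op 4: unregister job_A -> active={job_B:*/8}
Op 5: register job_A */15 -> active={job_A:*/15, job_B:*/8}
Op 6: register job_A */19 -> active={job_A:*/19, job_B:*/8}
Op 7: unregister job_B -> active={job_A:*/19}
Op 8: register job_C */19 -> active={job_A:*/19, job_C:*/19}
Final interval of job_C = 19
Next fire of job_C after T=25: (25//19+1)*19 = 38

Answer: interval=19 next_fire=38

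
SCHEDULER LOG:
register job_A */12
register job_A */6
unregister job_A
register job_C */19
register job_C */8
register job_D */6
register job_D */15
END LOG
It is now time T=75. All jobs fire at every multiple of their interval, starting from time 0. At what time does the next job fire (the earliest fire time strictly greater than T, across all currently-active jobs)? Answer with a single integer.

Answer: 80

Derivation:
Op 1: register job_A */12 -> active={job_A:*/12}
Op 2: register job_A */6 -> active={job_A:*/6}
Op 3: unregister job_A -> active={}
Op 4: register job_C */19 -> active={job_C:*/19}
Op 5: register job_C */8 -> active={job_C:*/8}
Op 6: register job_D */6 -> active={job_C:*/8, job_D:*/6}
Op 7: register job_D */15 -> active={job_C:*/8, job_D:*/15}
  job_C: interval 8, next fire after T=75 is 80
  job_D: interval 15, next fire after T=75 is 90
Earliest fire time = 80 (job job_C)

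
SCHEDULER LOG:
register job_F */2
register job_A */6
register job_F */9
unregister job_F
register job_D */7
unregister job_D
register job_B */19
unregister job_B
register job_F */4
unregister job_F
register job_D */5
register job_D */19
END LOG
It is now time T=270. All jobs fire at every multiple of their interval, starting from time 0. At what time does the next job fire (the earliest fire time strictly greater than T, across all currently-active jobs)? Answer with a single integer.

Answer: 276

Derivation:
Op 1: register job_F */2 -> active={job_F:*/2}
Op 2: register job_A */6 -> active={job_A:*/6, job_F:*/2}
Op 3: register job_F */9 -> active={job_A:*/6, job_F:*/9}
Op 4: unregister job_F -> active={job_A:*/6}
Op 5: register job_D */7 -> active={job_A:*/6, job_D:*/7}
Op 6: unregister job_D -> active={job_A:*/6}
Op 7: register job_B */19 -> active={job_A:*/6, job_B:*/19}
Op 8: unregister job_B -> active={job_A:*/6}
Op 9: register job_F */4 -> active={job_A:*/6, job_F:*/4}
Op 10: unregister job_F -> active={job_A:*/6}
Op 11: register job_D */5 -> active={job_A:*/6, job_D:*/5}
Op 12: register job_D */19 -> active={job_A:*/6, job_D:*/19}
  job_A: interval 6, next fire after T=270 is 276
  job_D: interval 19, next fire after T=270 is 285
Earliest fire time = 276 (job job_A)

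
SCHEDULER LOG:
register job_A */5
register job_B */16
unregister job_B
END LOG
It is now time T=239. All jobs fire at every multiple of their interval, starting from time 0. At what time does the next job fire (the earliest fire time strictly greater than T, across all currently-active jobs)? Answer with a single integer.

Op 1: register job_A */5 -> active={job_A:*/5}
Op 2: register job_B */16 -> active={job_A:*/5, job_B:*/16}
Op 3: unregister job_B -> active={job_A:*/5}
  job_A: interval 5, next fire after T=239 is 240
Earliest fire time = 240 (job job_A)

Answer: 240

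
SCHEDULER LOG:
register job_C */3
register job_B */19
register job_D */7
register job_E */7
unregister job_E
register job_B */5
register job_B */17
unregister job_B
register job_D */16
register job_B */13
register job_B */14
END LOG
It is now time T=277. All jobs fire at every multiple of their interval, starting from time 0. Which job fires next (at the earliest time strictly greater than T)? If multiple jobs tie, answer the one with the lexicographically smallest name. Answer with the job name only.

Answer: job_C

Derivation:
Op 1: register job_C */3 -> active={job_C:*/3}
Op 2: register job_B */19 -> active={job_B:*/19, job_C:*/3}
Op 3: register job_D */7 -> active={job_B:*/19, job_C:*/3, job_D:*/7}
Op 4: register job_E */7 -> active={job_B:*/19, job_C:*/3, job_D:*/7, job_E:*/7}
Op 5: unregister job_E -> active={job_B:*/19, job_C:*/3, job_D:*/7}
Op 6: register job_B */5 -> active={job_B:*/5, job_C:*/3, job_D:*/7}
Op 7: register job_B */17 -> active={job_B:*/17, job_C:*/3, job_D:*/7}
Op 8: unregister job_B -> active={job_C:*/3, job_D:*/7}
Op 9: register job_D */16 -> active={job_C:*/3, job_D:*/16}
Op 10: register job_B */13 -> active={job_B:*/13, job_C:*/3, job_D:*/16}
Op 11: register job_B */14 -> active={job_B:*/14, job_C:*/3, job_D:*/16}
  job_B: interval 14, next fire after T=277 is 280
  job_C: interval 3, next fire after T=277 is 279
  job_D: interval 16, next fire after T=277 is 288
Earliest = 279, winner (lex tiebreak) = job_C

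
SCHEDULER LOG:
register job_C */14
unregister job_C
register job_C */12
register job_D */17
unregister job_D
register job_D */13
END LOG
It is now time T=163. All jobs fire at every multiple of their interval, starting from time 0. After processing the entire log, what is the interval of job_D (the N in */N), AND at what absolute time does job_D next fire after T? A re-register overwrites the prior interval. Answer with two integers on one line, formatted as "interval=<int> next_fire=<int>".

Answer: interval=13 next_fire=169

Derivation:
Op 1: register job_C */14 -> active={job_C:*/14}
Op 2: unregister job_C -> active={}
Op 3: register job_C */12 -> active={job_C:*/12}
Op 4: register job_D */17 -> active={job_C:*/12, job_D:*/17}
Op 5: unregister job_D -> active={job_C:*/12}
Op 6: register job_D */13 -> active={job_C:*/12, job_D:*/13}
Final interval of job_D = 13
Next fire of job_D after T=163: (163//13+1)*13 = 169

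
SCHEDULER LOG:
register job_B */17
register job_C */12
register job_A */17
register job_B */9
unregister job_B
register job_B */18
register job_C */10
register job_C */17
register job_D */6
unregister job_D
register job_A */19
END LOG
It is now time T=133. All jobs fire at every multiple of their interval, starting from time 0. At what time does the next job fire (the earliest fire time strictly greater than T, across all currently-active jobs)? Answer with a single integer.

Op 1: register job_B */17 -> active={job_B:*/17}
Op 2: register job_C */12 -> active={job_B:*/17, job_C:*/12}
Op 3: register job_A */17 -> active={job_A:*/17, job_B:*/17, job_C:*/12}
Op 4: register job_B */9 -> active={job_A:*/17, job_B:*/9, job_C:*/12}
Op 5: unregister job_B -> active={job_A:*/17, job_C:*/12}
Op 6: register job_B */18 -> active={job_A:*/17, job_B:*/18, job_C:*/12}
Op 7: register job_C */10 -> active={job_A:*/17, job_B:*/18, job_C:*/10}
Op 8: register job_C */17 -> active={job_A:*/17, job_B:*/18, job_C:*/17}
Op 9: register job_D */6 -> active={job_A:*/17, job_B:*/18, job_C:*/17, job_D:*/6}
Op 10: unregister job_D -> active={job_A:*/17, job_B:*/18, job_C:*/17}
Op 11: register job_A */19 -> active={job_A:*/19, job_B:*/18, job_C:*/17}
  job_A: interval 19, next fire after T=133 is 152
  job_B: interval 18, next fire after T=133 is 144
  job_C: interval 17, next fire after T=133 is 136
Earliest fire time = 136 (job job_C)

Answer: 136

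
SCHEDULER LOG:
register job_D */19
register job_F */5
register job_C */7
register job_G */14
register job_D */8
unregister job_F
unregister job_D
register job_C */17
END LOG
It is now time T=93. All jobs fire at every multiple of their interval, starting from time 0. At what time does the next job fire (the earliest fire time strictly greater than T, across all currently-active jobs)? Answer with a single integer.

Op 1: register job_D */19 -> active={job_D:*/19}
Op 2: register job_F */5 -> active={job_D:*/19, job_F:*/5}
Op 3: register job_C */7 -> active={job_C:*/7, job_D:*/19, job_F:*/5}
Op 4: register job_G */14 -> active={job_C:*/7, job_D:*/19, job_F:*/5, job_G:*/14}
Op 5: register job_D */8 -> active={job_C:*/7, job_D:*/8, job_F:*/5, job_G:*/14}
Op 6: unregister job_F -> active={job_C:*/7, job_D:*/8, job_G:*/14}
Op 7: unregister job_D -> active={job_C:*/7, job_G:*/14}
Op 8: register job_C */17 -> active={job_C:*/17, job_G:*/14}
  job_C: interval 17, next fire after T=93 is 102
  job_G: interval 14, next fire after T=93 is 98
Earliest fire time = 98 (job job_G)

Answer: 98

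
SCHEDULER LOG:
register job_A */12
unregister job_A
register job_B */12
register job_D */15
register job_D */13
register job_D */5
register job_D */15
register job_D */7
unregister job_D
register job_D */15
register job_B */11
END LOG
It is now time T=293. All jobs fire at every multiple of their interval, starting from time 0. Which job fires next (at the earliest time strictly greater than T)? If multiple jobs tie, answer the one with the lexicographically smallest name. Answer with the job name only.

Answer: job_B

Derivation:
Op 1: register job_A */12 -> active={job_A:*/12}
Op 2: unregister job_A -> active={}
Op 3: register job_B */12 -> active={job_B:*/12}
Op 4: register job_D */15 -> active={job_B:*/12, job_D:*/15}
Op 5: register job_D */13 -> active={job_B:*/12, job_D:*/13}
Op 6: register job_D */5 -> active={job_B:*/12, job_D:*/5}
Op 7: register job_D */15 -> active={job_B:*/12, job_D:*/15}
Op 8: register job_D */7 -> active={job_B:*/12, job_D:*/7}
Op 9: unregister job_D -> active={job_B:*/12}
Op 10: register job_D */15 -> active={job_B:*/12, job_D:*/15}
Op 11: register job_B */11 -> active={job_B:*/11, job_D:*/15}
  job_B: interval 11, next fire after T=293 is 297
  job_D: interval 15, next fire after T=293 is 300
Earliest = 297, winner (lex tiebreak) = job_B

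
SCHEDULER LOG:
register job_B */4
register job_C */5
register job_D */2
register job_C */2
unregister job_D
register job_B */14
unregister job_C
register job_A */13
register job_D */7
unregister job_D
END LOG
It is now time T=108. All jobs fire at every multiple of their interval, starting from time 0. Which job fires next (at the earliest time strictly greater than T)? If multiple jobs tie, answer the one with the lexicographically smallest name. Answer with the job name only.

Answer: job_B

Derivation:
Op 1: register job_B */4 -> active={job_B:*/4}
Op 2: register job_C */5 -> active={job_B:*/4, job_C:*/5}
Op 3: register job_D */2 -> active={job_B:*/4, job_C:*/5, job_D:*/2}
Op 4: register job_C */2 -> active={job_B:*/4, job_C:*/2, job_D:*/2}
Op 5: unregister job_D -> active={job_B:*/4, job_C:*/2}
Op 6: register job_B */14 -> active={job_B:*/14, job_C:*/2}
Op 7: unregister job_C -> active={job_B:*/14}
Op 8: register job_A */13 -> active={job_A:*/13, job_B:*/14}
Op 9: register job_D */7 -> active={job_A:*/13, job_B:*/14, job_D:*/7}
Op 10: unregister job_D -> active={job_A:*/13, job_B:*/14}
  job_A: interval 13, next fire after T=108 is 117
  job_B: interval 14, next fire after T=108 is 112
Earliest = 112, winner (lex tiebreak) = job_B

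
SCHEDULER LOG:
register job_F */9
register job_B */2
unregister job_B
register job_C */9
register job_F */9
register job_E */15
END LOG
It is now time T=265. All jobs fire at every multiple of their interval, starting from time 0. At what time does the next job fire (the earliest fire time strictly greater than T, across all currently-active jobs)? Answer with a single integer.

Answer: 270

Derivation:
Op 1: register job_F */9 -> active={job_F:*/9}
Op 2: register job_B */2 -> active={job_B:*/2, job_F:*/9}
Op 3: unregister job_B -> active={job_F:*/9}
Op 4: register job_C */9 -> active={job_C:*/9, job_F:*/9}
Op 5: register job_F */9 -> active={job_C:*/9, job_F:*/9}
Op 6: register job_E */15 -> active={job_C:*/9, job_E:*/15, job_F:*/9}
  job_C: interval 9, next fire after T=265 is 270
  job_E: interval 15, next fire after T=265 is 270
  job_F: interval 9, next fire after T=265 is 270
Earliest fire time = 270 (job job_C)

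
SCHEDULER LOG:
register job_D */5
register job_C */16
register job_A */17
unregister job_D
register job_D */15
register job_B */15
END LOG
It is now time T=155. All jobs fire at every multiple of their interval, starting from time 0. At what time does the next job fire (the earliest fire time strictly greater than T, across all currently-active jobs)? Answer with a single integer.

Answer: 160

Derivation:
Op 1: register job_D */5 -> active={job_D:*/5}
Op 2: register job_C */16 -> active={job_C:*/16, job_D:*/5}
Op 3: register job_A */17 -> active={job_A:*/17, job_C:*/16, job_D:*/5}
Op 4: unregister job_D -> active={job_A:*/17, job_C:*/16}
Op 5: register job_D */15 -> active={job_A:*/17, job_C:*/16, job_D:*/15}
Op 6: register job_B */15 -> active={job_A:*/17, job_B:*/15, job_C:*/16, job_D:*/15}
  job_A: interval 17, next fire after T=155 is 170
  job_B: interval 15, next fire after T=155 is 165
  job_C: interval 16, next fire after T=155 is 160
  job_D: interval 15, next fire after T=155 is 165
Earliest fire time = 160 (job job_C)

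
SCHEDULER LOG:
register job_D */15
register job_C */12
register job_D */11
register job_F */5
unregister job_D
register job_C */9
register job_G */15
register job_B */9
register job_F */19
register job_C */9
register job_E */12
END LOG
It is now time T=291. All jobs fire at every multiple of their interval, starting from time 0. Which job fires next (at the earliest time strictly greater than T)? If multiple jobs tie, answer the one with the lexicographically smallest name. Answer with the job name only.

Op 1: register job_D */15 -> active={job_D:*/15}
Op 2: register job_C */12 -> active={job_C:*/12, job_D:*/15}
Op 3: register job_D */11 -> active={job_C:*/12, job_D:*/11}
Op 4: register job_F */5 -> active={job_C:*/12, job_D:*/11, job_F:*/5}
Op 5: unregister job_D -> active={job_C:*/12, job_F:*/5}
Op 6: register job_C */9 -> active={job_C:*/9, job_F:*/5}
Op 7: register job_G */15 -> active={job_C:*/9, job_F:*/5, job_G:*/15}
Op 8: register job_B */9 -> active={job_B:*/9, job_C:*/9, job_F:*/5, job_G:*/15}
Op 9: register job_F */19 -> active={job_B:*/9, job_C:*/9, job_F:*/19, job_G:*/15}
Op 10: register job_C */9 -> active={job_B:*/9, job_C:*/9, job_F:*/19, job_G:*/15}
Op 11: register job_E */12 -> active={job_B:*/9, job_C:*/9, job_E:*/12, job_F:*/19, job_G:*/15}
  job_B: interval 9, next fire after T=291 is 297
  job_C: interval 9, next fire after T=291 is 297
  job_E: interval 12, next fire after T=291 is 300
  job_F: interval 19, next fire after T=291 is 304
  job_G: interval 15, next fire after T=291 is 300
Earliest = 297, winner (lex tiebreak) = job_B

Answer: job_B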